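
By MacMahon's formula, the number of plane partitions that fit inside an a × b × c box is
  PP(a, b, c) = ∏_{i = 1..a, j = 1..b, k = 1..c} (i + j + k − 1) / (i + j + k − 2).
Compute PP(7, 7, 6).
PP(7, 7, 6) = 872299918503728

Evaluate the triple product over i = 1..7, j = 1..7, k = 1..6. The factors are (2/1) · (3/2) · (4/3) · (5/4) · (6/5) · (7/6) · (3/2) · (4/3) · … (294 factors total). The numerators and denominators telescope so the product is an integer; carrying out the multiplication exactly gives PP(7, 7, 6) = 872299918503728.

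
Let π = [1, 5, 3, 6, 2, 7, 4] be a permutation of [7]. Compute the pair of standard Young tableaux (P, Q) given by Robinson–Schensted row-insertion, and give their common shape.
P = [1, 2, 4, 7] / [3, 6] / [5];  Q = [1, 2, 4, 6] / [3, 7] / [5];  common shape = (4, 2, 1)

Row-insert the values π_1, π_2, … into P one at a time, bumping the leftmost entry strictly greater than the inserted value down to the next row. The recording tableau Q records, in position (i, j), the step at which that cell was added to P.
  Insert 1 (step 1): P = [1];  Q = [1]
  Insert 5 (step 2): P = [1, 5];  Q = [1, 2]
  Insert 3 (step 3): P = [1, 3] / [5];  Q = [1, 2] / [3]
  Insert 6 (step 4): P = [1, 3, 6] / [5];  Q = [1, 2, 4] / [3]
  Insert 2 (step 5): P = [1, 2, 6] / [3] / [5];  Q = [1, 2, 4] / [3] / [5]
  Insert 7 (step 6): P = [1, 2, 6, 7] / [3] / [5];  Q = [1, 2, 4, 6] / [3] / [5]
  Insert 4 (step 7): P = [1, 2, 4, 7] / [3, 6] / [5];  Q = [1, 2, 4, 6] / [3, 7] / [5]
Final shape: (4, 2, 1).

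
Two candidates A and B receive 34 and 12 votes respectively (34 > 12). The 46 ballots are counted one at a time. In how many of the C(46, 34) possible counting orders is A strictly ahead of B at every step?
Strict-lead orderings = 18609425835

Total orderings of the 46 votes with 34 for A: C(46, 34) = 38910617655. By the Bertrand ballot formula (Cycle Lemma / reflection principle), the number of orderings in which A is strictly ahead of B throughout is (p − q)/(p + q) · C(p + q, p) = (34 − 12)/(34 + 12) · 38910617655 = 18609425835.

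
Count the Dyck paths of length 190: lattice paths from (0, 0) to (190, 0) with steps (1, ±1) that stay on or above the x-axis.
C_95 = 944973797977428207852605870454939596837230758234904050

These Dyck paths are counted by the Catalan number C_n = (1/(n + 1)) · C(2n, n). For n = 95: C_95 = (1/96) · C(190, 95) = 90717484605833107953850163563674201296374152790550788800/96 = 944973797977428207852605870454939596837230758234904050.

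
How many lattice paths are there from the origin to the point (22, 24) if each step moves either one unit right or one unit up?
Number of paths = 7890371113950

A monotone lattice path from (0, 0) to (22, 24) consists of 22 east steps and 24 north steps in some order, so it is determined by which 22 of the 46 steps are east. The count is C(46, 22) = 7890371113950.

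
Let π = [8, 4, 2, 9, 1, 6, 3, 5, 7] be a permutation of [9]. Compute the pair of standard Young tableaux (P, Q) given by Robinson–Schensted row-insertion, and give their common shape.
P = [1, 3, 5, 7] / [2, 6] / [4, 9] / [8];  Q = [1, 4, 8, 9] / [2, 6] / [3, 7] / [5];  common shape = (4, 2, 2, 1)

Row-insert the values π_1, π_2, … into P one at a time, bumping the leftmost entry strictly greater than the inserted value down to the next row. The recording tableau Q records, in position (i, j), the step at which that cell was added to P.
  Insert 8 (step 1): P = [8];  Q = [1]
  Insert 4 (step 2): P = [4] / [8];  Q = [1] / [2]
  Insert 2 (step 3): P = [2] / [4] / [8];  Q = [1] / [2] / [3]
  Insert 9 (step 4): P = [2, 9] / [4] / [8];  Q = [1, 4] / [2] / [3]
  Insert 1 (step 5): P = [1, 9] / [2] / [4] / [8];  Q = [1, 4] / [2] / [3] / [5]
  Insert 6 (step 6): P = [1, 6] / [2, 9] / [4] / [8];  Q = [1, 4] / [2, 6] / [3] / [5]
  Insert 3 (step 7): P = [1, 3] / [2, 6] / [4, 9] / [8];  Q = [1, 4] / [2, 6] / [3, 7] / [5]
  Insert 5 (step 8): P = [1, 3, 5] / [2, 6] / [4, 9] / [8];  Q = [1, 4, 8] / [2, 6] / [3, 7] / [5]
  Insert 7 (step 9): P = [1, 3, 5, 7] / [2, 6] / [4, 9] / [8];  Q = [1, 4, 8, 9] / [2, 6] / [3, 7] / [5]
Final shape: (4, 2, 2, 1).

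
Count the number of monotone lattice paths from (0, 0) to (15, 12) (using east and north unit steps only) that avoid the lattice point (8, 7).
Number of paths = 12287340

Total paths from (0, 0) to (15, 12): C(27, 15) = 17383860. Paths through (8, 7): (paths (0, 0) → (8, 7)) × (paths (8, 7) → (15, 12)) = C(15, 8) · C(12, 7) = 6435 · 792 = 5096520. Avoidance count = 17383860 − 5096520 = 12287340.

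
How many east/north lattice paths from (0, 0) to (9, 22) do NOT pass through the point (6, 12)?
Number of paths = 14850771

Total paths from (0, 0) to (9, 22): C(31, 9) = 20160075. Paths through (6, 12): (paths (0, 0) → (6, 12)) × (paths (6, 12) → (9, 22)) = C(18, 6) · C(13, 3) = 18564 · 286 = 5309304. Avoidance count = 20160075 − 5309304 = 14850771.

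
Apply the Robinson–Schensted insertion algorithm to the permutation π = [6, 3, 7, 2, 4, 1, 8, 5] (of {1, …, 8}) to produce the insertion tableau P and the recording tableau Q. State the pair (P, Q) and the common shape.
P = [1, 4, 5] / [2, 7, 8] / [3] / [6];  Q = [1, 3, 7] / [2, 5, 8] / [4] / [6];  common shape = (3, 3, 1, 1)

Row-insert the values π_1, π_2, … into P one at a time, bumping the leftmost entry strictly greater than the inserted value down to the next row. The recording tableau Q records, in position (i, j), the step at which that cell was added to P.
  Insert 6 (step 1): P = [6];  Q = [1]
  Insert 3 (step 2): P = [3] / [6];  Q = [1] / [2]
  Insert 7 (step 3): P = [3, 7] / [6];  Q = [1, 3] / [2]
  Insert 2 (step 4): P = [2, 7] / [3] / [6];  Q = [1, 3] / [2] / [4]
  Insert 4 (step 5): P = [2, 4] / [3, 7] / [6];  Q = [1, 3] / [2, 5] / [4]
  Insert 1 (step 6): P = [1, 4] / [2, 7] / [3] / [6];  Q = [1, 3] / [2, 5] / [4] / [6]
  Insert 8 (step 7): P = [1, 4, 8] / [2, 7] / [3] / [6];  Q = [1, 3, 7] / [2, 5] / [4] / [6]
  Insert 5 (step 8): P = [1, 4, 5] / [2, 7, 8] / [3] / [6];  Q = [1, 3, 7] / [2, 5, 8] / [4] / [6]
Final shape: (3, 3, 1, 1).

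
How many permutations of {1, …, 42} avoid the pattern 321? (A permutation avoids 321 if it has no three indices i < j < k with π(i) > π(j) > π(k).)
C_42 = 39044429911904443959240

These 321-avoiding permutations are counted by the Catalan number C_n = (1/(n + 1)) · C(2n, n). For n = 42: C_42 = (1/43) · C(84, 42) = 1678910486211891090247320/43 = 39044429911904443959240.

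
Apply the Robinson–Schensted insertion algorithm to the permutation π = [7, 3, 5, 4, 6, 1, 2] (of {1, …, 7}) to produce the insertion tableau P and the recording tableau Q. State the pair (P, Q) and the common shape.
P = [1, 2, 6] / [3, 4] / [5] / [7];  Q = [1, 3, 5] / [2, 7] / [4] / [6];  common shape = (3, 2, 1, 1)

Row-insert the values π_1, π_2, … into P one at a time, bumping the leftmost entry strictly greater than the inserted value down to the next row. The recording tableau Q records, in position (i, j), the step at which that cell was added to P.
  Insert 7 (step 1): P = [7];  Q = [1]
  Insert 3 (step 2): P = [3] / [7];  Q = [1] / [2]
  Insert 5 (step 3): P = [3, 5] / [7];  Q = [1, 3] / [2]
  Insert 4 (step 4): P = [3, 4] / [5] / [7];  Q = [1, 3] / [2] / [4]
  Insert 6 (step 5): P = [3, 4, 6] / [5] / [7];  Q = [1, 3, 5] / [2] / [4]
  Insert 1 (step 6): P = [1, 4, 6] / [3] / [5] / [7];  Q = [1, 3, 5] / [2] / [4] / [6]
  Insert 2 (step 7): P = [1, 2, 6] / [3, 4] / [5] / [7];  Q = [1, 3, 5] / [2, 7] / [4] / [6]
Final shape: (3, 2, 1, 1).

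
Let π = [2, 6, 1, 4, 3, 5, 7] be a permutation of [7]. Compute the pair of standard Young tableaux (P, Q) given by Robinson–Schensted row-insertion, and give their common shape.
P = [1, 3, 5, 7] / [2, 4] / [6];  Q = [1, 2, 6, 7] / [3, 4] / [5];  common shape = (4, 2, 1)

Row-insert the values π_1, π_2, … into P one at a time, bumping the leftmost entry strictly greater than the inserted value down to the next row. The recording tableau Q records, in position (i, j), the step at which that cell was added to P.
  Insert 2 (step 1): P = [2];  Q = [1]
  Insert 6 (step 2): P = [2, 6];  Q = [1, 2]
  Insert 1 (step 3): P = [1, 6] / [2];  Q = [1, 2] / [3]
  Insert 4 (step 4): P = [1, 4] / [2, 6];  Q = [1, 2] / [3, 4]
  Insert 3 (step 5): P = [1, 3] / [2, 4] / [6];  Q = [1, 2] / [3, 4] / [5]
  Insert 5 (step 6): P = [1, 3, 5] / [2, 4] / [6];  Q = [1, 2, 6] / [3, 4] / [5]
  Insert 7 (step 7): P = [1, 3, 5, 7] / [2, 4] / [6];  Q = [1, 2, 6, 7] / [3, 4] / [5]
Final shape: (4, 2, 1).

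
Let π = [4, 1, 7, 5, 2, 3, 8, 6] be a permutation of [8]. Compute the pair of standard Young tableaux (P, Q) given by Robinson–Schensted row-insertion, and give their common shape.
P = [1, 2, 3, 6] / [4, 5, 8] / [7];  Q = [1, 3, 6, 7] / [2, 4, 8] / [5];  common shape = (4, 3, 1)

Row-insert the values π_1, π_2, … into P one at a time, bumping the leftmost entry strictly greater than the inserted value down to the next row. The recording tableau Q records, in position (i, j), the step at which that cell was added to P.
  Insert 4 (step 1): P = [4];  Q = [1]
  Insert 1 (step 2): P = [1] / [4];  Q = [1] / [2]
  Insert 7 (step 3): P = [1, 7] / [4];  Q = [1, 3] / [2]
  Insert 5 (step 4): P = [1, 5] / [4, 7];  Q = [1, 3] / [2, 4]
  Insert 2 (step 5): P = [1, 2] / [4, 5] / [7];  Q = [1, 3] / [2, 4] / [5]
  Insert 3 (step 6): P = [1, 2, 3] / [4, 5] / [7];  Q = [1, 3, 6] / [2, 4] / [5]
  Insert 8 (step 7): P = [1, 2, 3, 8] / [4, 5] / [7];  Q = [1, 3, 6, 7] / [2, 4] / [5]
  Insert 6 (step 8): P = [1, 2, 3, 6] / [4, 5, 8] / [7];  Q = [1, 3, 6, 7] / [2, 4, 8] / [5]
Final shape: (4, 3, 1).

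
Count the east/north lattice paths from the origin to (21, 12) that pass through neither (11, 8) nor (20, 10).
Number of paths = 201495723

Inclusion–exclusion. Total paths: C(33, 21) = 354817320. Through P₁: C(19, 11)·C(14, 10) = 75657582. Through P₂: C(30, 20)·C(3, 1) = 90135045. Since P₁ is strictly southwest of P₂, a monotone path through both must visit P₁ then P₂; paths through both = C(19, 11)·C(11, 9)·C(3, 1) = 12471030. Avoid both = 354817320 − 75657582 − 90135045 + 12471030 = 201495723.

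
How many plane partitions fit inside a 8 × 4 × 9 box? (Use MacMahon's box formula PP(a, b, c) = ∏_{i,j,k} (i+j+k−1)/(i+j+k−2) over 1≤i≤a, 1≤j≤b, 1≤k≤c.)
PP(8, 4, 9) = 151561524301616

Evaluate the triple product over i = 1..8, j = 1..4, k = 1..9. The factors are (2/1) · (3/2) · (4/3) · (5/4) · (6/5) · (7/6) · (8/7) · (9/8) · … (288 factors total). The numerators and denominators telescope so the product is an integer; carrying out the multiplication exactly gives PP(8, 4, 9) = 151561524301616.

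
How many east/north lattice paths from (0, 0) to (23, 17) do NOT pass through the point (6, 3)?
Number of paths = 66457046700

Total paths from (0, 0) to (23, 17): C(40, 23) = 88732378800. Paths through (6, 3): (paths (0, 0) → (6, 3)) × (paths (6, 3) → (23, 17)) = C(9, 6) · C(31, 17) = 84 · 265182525 = 22275332100. Avoidance count = 88732378800 − 22275332100 = 66457046700.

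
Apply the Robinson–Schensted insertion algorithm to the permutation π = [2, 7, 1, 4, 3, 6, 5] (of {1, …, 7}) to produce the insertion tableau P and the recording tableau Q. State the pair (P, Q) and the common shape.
P = [1, 3, 5] / [2, 4, 6] / [7];  Q = [1, 2, 6] / [3, 4, 7] / [5];  common shape = (3, 3, 1)

Row-insert the values π_1, π_2, … into P one at a time, bumping the leftmost entry strictly greater than the inserted value down to the next row. The recording tableau Q records, in position (i, j), the step at which that cell was added to P.
  Insert 2 (step 1): P = [2];  Q = [1]
  Insert 7 (step 2): P = [2, 7];  Q = [1, 2]
  Insert 1 (step 3): P = [1, 7] / [2];  Q = [1, 2] / [3]
  Insert 4 (step 4): P = [1, 4] / [2, 7];  Q = [1, 2] / [3, 4]
  Insert 3 (step 5): P = [1, 3] / [2, 4] / [7];  Q = [1, 2] / [3, 4] / [5]
  Insert 6 (step 6): P = [1, 3, 6] / [2, 4] / [7];  Q = [1, 2, 6] / [3, 4] / [5]
  Insert 5 (step 7): P = [1, 3, 5] / [2, 4, 6] / [7];  Q = [1, 2, 6] / [3, 4, 7] / [5]
Final shape: (3, 3, 1).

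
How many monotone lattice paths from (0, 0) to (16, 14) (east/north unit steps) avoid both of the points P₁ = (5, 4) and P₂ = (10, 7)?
Number of paths = 79715787

Inclusion–exclusion. Total paths: C(30, 16) = 145422675. Through P₁: C(9, 5)·C(21, 11) = 44442216. Through P₂: C(17, 10)·C(13, 6) = 33372768. Since P₁ is strictly southwest of P₂, a monotone path through both must visit P₁ then P₂; paths through both = C(9, 5)·C(8, 5)·C(13, 6) = 12108096. Avoid both = 145422675 − 44442216 − 33372768 + 12108096 = 79715787.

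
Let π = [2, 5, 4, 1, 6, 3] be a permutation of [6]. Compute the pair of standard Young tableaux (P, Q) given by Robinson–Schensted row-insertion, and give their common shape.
P = [1, 3, 6] / [2, 4] / [5];  Q = [1, 2, 5] / [3, 6] / [4];  common shape = (3, 2, 1)

Row-insert the values π_1, π_2, … into P one at a time, bumping the leftmost entry strictly greater than the inserted value down to the next row. The recording tableau Q records, in position (i, j), the step at which that cell was added to P.
  Insert 2 (step 1): P = [2];  Q = [1]
  Insert 5 (step 2): P = [2, 5];  Q = [1, 2]
  Insert 4 (step 3): P = [2, 4] / [5];  Q = [1, 2] / [3]
  Insert 1 (step 4): P = [1, 4] / [2] / [5];  Q = [1, 2] / [3] / [4]
  Insert 6 (step 5): P = [1, 4, 6] / [2] / [5];  Q = [1, 2, 5] / [3] / [4]
  Insert 3 (step 6): P = [1, 3, 6] / [2, 4] / [5];  Q = [1, 2, 5] / [3, 6] / [4]
Final shape: (3, 2, 1).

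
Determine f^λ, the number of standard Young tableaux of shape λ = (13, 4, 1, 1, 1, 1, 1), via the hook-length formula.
# SYT of shape (13, 4, 1, 1, 1, 1, 1) = 14660800

Hook-length formula: f^λ = n! / Π hook(c), product over all cells c of the Young diagram. For λ = (13, 4, 1, 1, 1, 1, 1), n = 22 boxes. Hook lengths by row (left-to-right, top-to-bottom): [19, 13, 12, 11, 9, 8, 7, 6, 5, 4, 3, 2, 1]; [9, 3, 2, 1]; [5]; [4]; [3]; [2]; [1]. Product of hooks = 76667080089600. So f^λ = 22! / 76667080089600 = 1124000727777607680000 / 76667080089600 = 14660800.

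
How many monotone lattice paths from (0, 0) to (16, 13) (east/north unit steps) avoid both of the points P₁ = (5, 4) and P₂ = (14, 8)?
Number of paths = 41877675

Inclusion–exclusion. Total paths: C(29, 16) = 67863915. Through P₁: C(9, 5)·C(20, 11) = 21162960. Through P₂: C(22, 14)·C(7, 2) = 6715170. Since P₁ is strictly southwest of P₂, a monotone path through both must visit P₁ then P₂; paths through both = C(9, 5)·C(13, 9)·C(7, 2) = 1891890. Avoid both = 67863915 − 21162960 − 6715170 + 1891890 = 41877675.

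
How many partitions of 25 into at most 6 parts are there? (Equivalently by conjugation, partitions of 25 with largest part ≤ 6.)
p(25, parts ≤ 6) = 612

Use the recurrence p(n, m) = p(n, m−1) + p(n−m, m): either the largest part is < m (count p(n, m−1)) or the largest part is exactly m (remove one copy of m, count p(n−m, m)). With p(0, ·) = 1 this gives p(25, parts ≤ 6) = 612. (By conjugating Young diagrams, this also counts partitions of 25 into at most 6 parts.)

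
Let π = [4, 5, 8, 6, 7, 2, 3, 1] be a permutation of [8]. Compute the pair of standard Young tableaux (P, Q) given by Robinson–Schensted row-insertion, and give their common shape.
P = [1, 3, 6, 7] / [2, 5] / [4] / [8];  Q = [1, 2, 3, 5] / [4, 7] / [6] / [8];  common shape = (4, 2, 1, 1)

Row-insert the values π_1, π_2, … into P one at a time, bumping the leftmost entry strictly greater than the inserted value down to the next row. The recording tableau Q records, in position (i, j), the step at which that cell was added to P.
  Insert 4 (step 1): P = [4];  Q = [1]
  Insert 5 (step 2): P = [4, 5];  Q = [1, 2]
  Insert 8 (step 3): P = [4, 5, 8];  Q = [1, 2, 3]
  Insert 6 (step 4): P = [4, 5, 6] / [8];  Q = [1, 2, 3] / [4]
  Insert 7 (step 5): P = [4, 5, 6, 7] / [8];  Q = [1, 2, 3, 5] / [4]
  Insert 2 (step 6): P = [2, 5, 6, 7] / [4] / [8];  Q = [1, 2, 3, 5] / [4] / [6]
  Insert 3 (step 7): P = [2, 3, 6, 7] / [4, 5] / [8];  Q = [1, 2, 3, 5] / [4, 7] / [6]
  Insert 1 (step 8): P = [1, 3, 6, 7] / [2, 5] / [4] / [8];  Q = [1, 2, 3, 5] / [4, 7] / [6] / [8]
Final shape: (4, 2, 1, 1).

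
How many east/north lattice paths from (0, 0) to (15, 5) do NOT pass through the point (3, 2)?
Number of paths = 10954

Total paths from (0, 0) to (15, 5): C(20, 15) = 15504. Paths through (3, 2): (paths (0, 0) → (3, 2)) × (paths (3, 2) → (15, 5)) = C(5, 3) · C(15, 12) = 10 · 455 = 4550. Avoidance count = 15504 − 4550 = 10954.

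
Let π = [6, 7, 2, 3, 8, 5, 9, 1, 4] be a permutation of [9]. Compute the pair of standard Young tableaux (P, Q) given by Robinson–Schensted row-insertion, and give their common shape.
P = [1, 3, 4, 9] / [2, 5, 8] / [6, 7];  Q = [1, 2, 5, 7] / [3, 4, 6] / [8, 9];  common shape = (4, 3, 2)

Row-insert the values π_1, π_2, … into P one at a time, bumping the leftmost entry strictly greater than the inserted value down to the next row. The recording tableau Q records, in position (i, j), the step at which that cell was added to P.
  Insert 6 (step 1): P = [6];  Q = [1]
  Insert 7 (step 2): P = [6, 7];  Q = [1, 2]
  Insert 2 (step 3): P = [2, 7] / [6];  Q = [1, 2] / [3]
  Insert 3 (step 4): P = [2, 3] / [6, 7];  Q = [1, 2] / [3, 4]
  Insert 8 (step 5): P = [2, 3, 8] / [6, 7];  Q = [1, 2, 5] / [3, 4]
  Insert 5 (step 6): P = [2, 3, 5] / [6, 7, 8];  Q = [1, 2, 5] / [3, 4, 6]
  Insert 9 (step 7): P = [2, 3, 5, 9] / [6, 7, 8];  Q = [1, 2, 5, 7] / [3, 4, 6]
  Insert 1 (step 8): P = [1, 3, 5, 9] / [2, 7, 8] / [6];  Q = [1, 2, 5, 7] / [3, 4, 6] / [8]
  Insert 4 (step 9): P = [1, 3, 4, 9] / [2, 5, 8] / [6, 7];  Q = [1, 2, 5, 7] / [3, 4, 6] / [8, 9]
Final shape: (4, 3, 2).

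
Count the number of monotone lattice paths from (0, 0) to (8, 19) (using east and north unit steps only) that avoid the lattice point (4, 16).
Number of paths = 2050500

Total paths from (0, 0) to (8, 19): C(27, 8) = 2220075. Paths through (4, 16): (paths (0, 0) → (4, 16)) × (paths (4, 16) → (8, 19)) = C(20, 4) · C(7, 4) = 4845 · 35 = 169575. Avoidance count = 2220075 − 169575 = 2050500.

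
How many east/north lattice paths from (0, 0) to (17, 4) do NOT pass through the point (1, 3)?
Number of paths = 5917

Total paths from (0, 0) to (17, 4): C(21, 17) = 5985. Paths through (1, 3): (paths (0, 0) → (1, 3)) × (paths (1, 3) → (17, 4)) = C(4, 1) · C(17, 16) = 4 · 17 = 68. Avoidance count = 5985 − 68 = 5917.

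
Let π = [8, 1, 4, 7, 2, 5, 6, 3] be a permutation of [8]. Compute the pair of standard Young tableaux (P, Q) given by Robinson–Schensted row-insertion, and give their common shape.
P = [1, 2, 3, 6] / [4, 5] / [7] / [8];  Q = [1, 3, 4, 7] / [2, 6] / [5] / [8];  common shape = (4, 2, 1, 1)

Row-insert the values π_1, π_2, … into P one at a time, bumping the leftmost entry strictly greater than the inserted value down to the next row. The recording tableau Q records, in position (i, j), the step at which that cell was added to P.
  Insert 8 (step 1): P = [8];  Q = [1]
  Insert 1 (step 2): P = [1] / [8];  Q = [1] / [2]
  Insert 4 (step 3): P = [1, 4] / [8];  Q = [1, 3] / [2]
  Insert 7 (step 4): P = [1, 4, 7] / [8];  Q = [1, 3, 4] / [2]
  Insert 2 (step 5): P = [1, 2, 7] / [4] / [8];  Q = [1, 3, 4] / [2] / [5]
  Insert 5 (step 6): P = [1, 2, 5] / [4, 7] / [8];  Q = [1, 3, 4] / [2, 6] / [5]
  Insert 6 (step 7): P = [1, 2, 5, 6] / [4, 7] / [8];  Q = [1, 3, 4, 7] / [2, 6] / [5]
  Insert 3 (step 8): P = [1, 2, 3, 6] / [4, 5] / [7] / [8];  Q = [1, 3, 4, 7] / [2, 6] / [5] / [8]
Final shape: (4, 2, 1, 1).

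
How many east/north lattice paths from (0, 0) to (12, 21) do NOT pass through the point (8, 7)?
Number of paths = 335126220

Total paths from (0, 0) to (12, 21): C(33, 12) = 354817320. Paths through (8, 7): (paths (0, 0) → (8, 7)) × (paths (8, 7) → (12, 21)) = C(15, 8) · C(18, 4) = 6435 · 3060 = 19691100. Avoidance count = 354817320 − 19691100 = 335126220.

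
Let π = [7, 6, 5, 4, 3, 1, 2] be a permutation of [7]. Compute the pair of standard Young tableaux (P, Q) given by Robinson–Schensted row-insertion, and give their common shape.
P = [1, 2] / [3] / [4] / [5] / [6] / [7];  Q = [1, 7] / [2] / [3] / [4] / [5] / [6];  common shape = (2, 1, 1, 1, 1, 1)

Row-insert the values π_1, π_2, … into P one at a time, bumping the leftmost entry strictly greater than the inserted value down to the next row. The recording tableau Q records, in position (i, j), the step at which that cell was added to P.
  Insert 7 (step 1): P = [7];  Q = [1]
  Insert 6 (step 2): P = [6] / [7];  Q = [1] / [2]
  Insert 5 (step 3): P = [5] / [6] / [7];  Q = [1] / [2] / [3]
  Insert 4 (step 4): P = [4] / [5] / [6] / [7];  Q = [1] / [2] / [3] / [4]
  Insert 3 (step 5): P = [3] / [4] / [5] / [6] / [7];  Q = [1] / [2] / [3] / [4] / [5]
  Insert 1 (step 6): P = [1] / [3] / [4] / [5] / [6] / [7];  Q = [1] / [2] / [3] / [4] / [5] / [6]
  Insert 2 (step 7): P = [1, 2] / [3] / [4] / [5] / [6] / [7];  Q = [1, 7] / [2] / [3] / [4] / [5] / [6]
Final shape: (2, 1, 1, 1, 1, 1).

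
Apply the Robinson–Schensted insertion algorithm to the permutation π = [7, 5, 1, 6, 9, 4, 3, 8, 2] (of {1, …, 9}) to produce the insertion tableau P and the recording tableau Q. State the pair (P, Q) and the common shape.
P = [1, 2, 8] / [3, 6, 9] / [4] / [5] / [7];  Q = [1, 4, 5] / [2, 6, 8] / [3] / [7] / [9];  common shape = (3, 3, 1, 1, 1)

Row-insert the values π_1, π_2, … into P one at a time, bumping the leftmost entry strictly greater than the inserted value down to the next row. The recording tableau Q records, in position (i, j), the step at which that cell was added to P.
  Insert 7 (step 1): P = [7];  Q = [1]
  Insert 5 (step 2): P = [5] / [7];  Q = [1] / [2]
  Insert 1 (step 3): P = [1] / [5] / [7];  Q = [1] / [2] / [3]
  Insert 6 (step 4): P = [1, 6] / [5] / [7];  Q = [1, 4] / [2] / [3]
  Insert 9 (step 5): P = [1, 6, 9] / [5] / [7];  Q = [1, 4, 5] / [2] / [3]
  Insert 4 (step 6): P = [1, 4, 9] / [5, 6] / [7];  Q = [1, 4, 5] / [2, 6] / [3]
  Insert 3 (step 7): P = [1, 3, 9] / [4, 6] / [5] / [7];  Q = [1, 4, 5] / [2, 6] / [3] / [7]
  Insert 8 (step 8): P = [1, 3, 8] / [4, 6, 9] / [5] / [7];  Q = [1, 4, 5] / [2, 6, 8] / [3] / [7]
  Insert 2 (step 9): P = [1, 2, 8] / [3, 6, 9] / [4] / [5] / [7];  Q = [1, 4, 5] / [2, 6, 8] / [3] / [7] / [9]
Final shape: (3, 3, 1, 1, 1).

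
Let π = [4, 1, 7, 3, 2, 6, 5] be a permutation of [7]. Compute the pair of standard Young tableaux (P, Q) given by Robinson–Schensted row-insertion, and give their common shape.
P = [1, 2, 5] / [3, 6] / [4, 7];  Q = [1, 3, 6] / [2, 4] / [5, 7];  common shape = (3, 2, 2)

Row-insert the values π_1, π_2, … into P one at a time, bumping the leftmost entry strictly greater than the inserted value down to the next row. The recording tableau Q records, in position (i, j), the step at which that cell was added to P.
  Insert 4 (step 1): P = [4];  Q = [1]
  Insert 1 (step 2): P = [1] / [4];  Q = [1] / [2]
  Insert 7 (step 3): P = [1, 7] / [4];  Q = [1, 3] / [2]
  Insert 3 (step 4): P = [1, 3] / [4, 7];  Q = [1, 3] / [2, 4]
  Insert 2 (step 5): P = [1, 2] / [3, 7] / [4];  Q = [1, 3] / [2, 4] / [5]
  Insert 6 (step 6): P = [1, 2, 6] / [3, 7] / [4];  Q = [1, 3, 6] / [2, 4] / [5]
  Insert 5 (step 7): P = [1, 2, 5] / [3, 6] / [4, 7];  Q = [1, 3, 6] / [2, 4] / [5, 7]
Final shape: (3, 2, 2).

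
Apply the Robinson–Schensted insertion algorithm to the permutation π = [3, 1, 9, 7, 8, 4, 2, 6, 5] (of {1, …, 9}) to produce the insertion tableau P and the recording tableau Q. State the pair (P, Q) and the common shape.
P = [1, 2, 5] / [3, 4, 6] / [7, 8] / [9];  Q = [1, 3, 5] / [2, 4, 8] / [6, 9] / [7];  common shape = (3, 3, 2, 1)

Row-insert the values π_1, π_2, … into P one at a time, bumping the leftmost entry strictly greater than the inserted value down to the next row. The recording tableau Q records, in position (i, j), the step at which that cell was added to P.
  Insert 3 (step 1): P = [3];  Q = [1]
  Insert 1 (step 2): P = [1] / [3];  Q = [1] / [2]
  Insert 9 (step 3): P = [1, 9] / [3];  Q = [1, 3] / [2]
  Insert 7 (step 4): P = [1, 7] / [3, 9];  Q = [1, 3] / [2, 4]
  Insert 8 (step 5): P = [1, 7, 8] / [3, 9];  Q = [1, 3, 5] / [2, 4]
  Insert 4 (step 6): P = [1, 4, 8] / [3, 7] / [9];  Q = [1, 3, 5] / [2, 4] / [6]
  Insert 2 (step 7): P = [1, 2, 8] / [3, 4] / [7] / [9];  Q = [1, 3, 5] / [2, 4] / [6] / [7]
  Insert 6 (step 8): P = [1, 2, 6] / [3, 4, 8] / [7] / [9];  Q = [1, 3, 5] / [2, 4, 8] / [6] / [7]
  Insert 5 (step 9): P = [1, 2, 5] / [3, 4, 6] / [7, 8] / [9];  Q = [1, 3, 5] / [2, 4, 8] / [6, 9] / [7]
Final shape: (3, 3, 2, 1).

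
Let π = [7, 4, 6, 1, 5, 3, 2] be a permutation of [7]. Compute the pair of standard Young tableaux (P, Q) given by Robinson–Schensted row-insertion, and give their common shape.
P = [1, 2] / [3, 5] / [4] / [6] / [7];  Q = [1, 3] / [2, 5] / [4] / [6] / [7];  common shape = (2, 2, 1, 1, 1)

Row-insert the values π_1, π_2, … into P one at a time, bumping the leftmost entry strictly greater than the inserted value down to the next row. The recording tableau Q records, in position (i, j), the step at which that cell was added to P.
  Insert 7 (step 1): P = [7];  Q = [1]
  Insert 4 (step 2): P = [4] / [7];  Q = [1] / [2]
  Insert 6 (step 3): P = [4, 6] / [7];  Q = [1, 3] / [2]
  Insert 1 (step 4): P = [1, 6] / [4] / [7];  Q = [1, 3] / [2] / [4]
  Insert 5 (step 5): P = [1, 5] / [4, 6] / [7];  Q = [1, 3] / [2, 5] / [4]
  Insert 3 (step 6): P = [1, 3] / [4, 5] / [6] / [7];  Q = [1, 3] / [2, 5] / [4] / [6]
  Insert 2 (step 7): P = [1, 2] / [3, 5] / [4] / [6] / [7];  Q = [1, 3] / [2, 5] / [4] / [6] / [7]
Final shape: (2, 2, 1, 1, 1).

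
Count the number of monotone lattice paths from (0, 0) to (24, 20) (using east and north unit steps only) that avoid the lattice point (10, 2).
Number of paths = 1729924600470

Total paths from (0, 0) to (24, 20): C(44, 24) = 1761039350070. Paths through (10, 2): (paths (0, 0) → (10, 2)) × (paths (10, 2) → (24, 20)) = C(12, 10) · C(32, 14) = 66 · 471435600 = 31114749600. Avoidance count = 1761039350070 − 31114749600 = 1729924600470.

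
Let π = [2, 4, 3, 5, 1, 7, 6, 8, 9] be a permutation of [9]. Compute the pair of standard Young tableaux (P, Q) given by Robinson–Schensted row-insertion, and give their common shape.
P = [1, 3, 5, 6, 8, 9] / [2, 7] / [4];  Q = [1, 2, 4, 6, 8, 9] / [3, 7] / [5];  common shape = (6, 2, 1)

Row-insert the values π_1, π_2, … into P one at a time, bumping the leftmost entry strictly greater than the inserted value down to the next row. The recording tableau Q records, in position (i, j), the step at which that cell was added to P.
  Insert 2 (step 1): P = [2];  Q = [1]
  Insert 4 (step 2): P = [2, 4];  Q = [1, 2]
  Insert 3 (step 3): P = [2, 3] / [4];  Q = [1, 2] / [3]
  Insert 5 (step 4): P = [2, 3, 5] / [4];  Q = [1, 2, 4] / [3]
  Insert 1 (step 5): P = [1, 3, 5] / [2] / [4];  Q = [1, 2, 4] / [3] / [5]
  Insert 7 (step 6): P = [1, 3, 5, 7] / [2] / [4];  Q = [1, 2, 4, 6] / [3] / [5]
  Insert 6 (step 7): P = [1, 3, 5, 6] / [2, 7] / [4];  Q = [1, 2, 4, 6] / [3, 7] / [5]
  Insert 8 (step 8): P = [1, 3, 5, 6, 8] / [2, 7] / [4];  Q = [1, 2, 4, 6, 8] / [3, 7] / [5]
  Insert 9 (step 9): P = [1, 3, 5, 6, 8, 9] / [2, 7] / [4];  Q = [1, 2, 4, 6, 8, 9] / [3, 7] / [5]
Final shape: (6, 2, 1).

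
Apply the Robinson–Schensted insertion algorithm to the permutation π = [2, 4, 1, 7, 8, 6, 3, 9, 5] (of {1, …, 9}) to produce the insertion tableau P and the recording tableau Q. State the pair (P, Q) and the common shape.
P = [1, 3, 5, 8, 9] / [2, 4, 6] / [7];  Q = [1, 2, 4, 5, 8] / [3, 6, 9] / [7];  common shape = (5, 3, 1)

Row-insert the values π_1, π_2, … into P one at a time, bumping the leftmost entry strictly greater than the inserted value down to the next row. The recording tableau Q records, in position (i, j), the step at which that cell was added to P.
  Insert 2 (step 1): P = [2];  Q = [1]
  Insert 4 (step 2): P = [2, 4];  Q = [1, 2]
  Insert 1 (step 3): P = [1, 4] / [2];  Q = [1, 2] / [3]
  Insert 7 (step 4): P = [1, 4, 7] / [2];  Q = [1, 2, 4] / [3]
  Insert 8 (step 5): P = [1, 4, 7, 8] / [2];  Q = [1, 2, 4, 5] / [3]
  Insert 6 (step 6): P = [1, 4, 6, 8] / [2, 7];  Q = [1, 2, 4, 5] / [3, 6]
  Insert 3 (step 7): P = [1, 3, 6, 8] / [2, 4] / [7];  Q = [1, 2, 4, 5] / [3, 6] / [7]
  Insert 9 (step 8): P = [1, 3, 6, 8, 9] / [2, 4] / [7];  Q = [1, 2, 4, 5, 8] / [3, 6] / [7]
  Insert 5 (step 9): P = [1, 3, 5, 8, 9] / [2, 4, 6] / [7];  Q = [1, 2, 4, 5, 8] / [3, 6, 9] / [7]
Final shape: (5, 3, 1).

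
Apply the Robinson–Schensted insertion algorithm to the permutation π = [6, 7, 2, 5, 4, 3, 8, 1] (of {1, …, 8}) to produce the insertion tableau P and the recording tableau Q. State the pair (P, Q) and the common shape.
P = [1, 3, 8] / [2, 7] / [4] / [5] / [6];  Q = [1, 2, 7] / [3, 4] / [5] / [6] / [8];  common shape = (3, 2, 1, 1, 1)

Row-insert the values π_1, π_2, … into P one at a time, bumping the leftmost entry strictly greater than the inserted value down to the next row. The recording tableau Q records, in position (i, j), the step at which that cell was added to P.
  Insert 6 (step 1): P = [6];  Q = [1]
  Insert 7 (step 2): P = [6, 7];  Q = [1, 2]
  Insert 2 (step 3): P = [2, 7] / [6];  Q = [1, 2] / [3]
  Insert 5 (step 4): P = [2, 5] / [6, 7];  Q = [1, 2] / [3, 4]
  Insert 4 (step 5): P = [2, 4] / [5, 7] / [6];  Q = [1, 2] / [3, 4] / [5]
  Insert 3 (step 6): P = [2, 3] / [4, 7] / [5] / [6];  Q = [1, 2] / [3, 4] / [5] / [6]
  Insert 8 (step 7): P = [2, 3, 8] / [4, 7] / [5] / [6];  Q = [1, 2, 7] / [3, 4] / [5] / [6]
  Insert 1 (step 8): P = [1, 3, 8] / [2, 7] / [4] / [5] / [6];  Q = [1, 2, 7] / [3, 4] / [5] / [6] / [8]
Final shape: (3, 2, 1, 1, 1).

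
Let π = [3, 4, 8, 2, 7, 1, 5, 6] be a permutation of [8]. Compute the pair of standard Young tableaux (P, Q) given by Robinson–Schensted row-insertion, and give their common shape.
P = [1, 4, 5, 6] / [2, 7] / [3, 8];  Q = [1, 2, 3, 8] / [4, 5] / [6, 7];  common shape = (4, 2, 2)

Row-insert the values π_1, π_2, … into P one at a time, bumping the leftmost entry strictly greater than the inserted value down to the next row. The recording tableau Q records, in position (i, j), the step at which that cell was added to P.
  Insert 3 (step 1): P = [3];  Q = [1]
  Insert 4 (step 2): P = [3, 4];  Q = [1, 2]
  Insert 8 (step 3): P = [3, 4, 8];  Q = [1, 2, 3]
  Insert 2 (step 4): P = [2, 4, 8] / [3];  Q = [1, 2, 3] / [4]
  Insert 7 (step 5): P = [2, 4, 7] / [3, 8];  Q = [1, 2, 3] / [4, 5]
  Insert 1 (step 6): P = [1, 4, 7] / [2, 8] / [3];  Q = [1, 2, 3] / [4, 5] / [6]
  Insert 5 (step 7): P = [1, 4, 5] / [2, 7] / [3, 8];  Q = [1, 2, 3] / [4, 5] / [6, 7]
  Insert 6 (step 8): P = [1, 4, 5, 6] / [2, 7] / [3, 8];  Q = [1, 2, 3, 8] / [4, 5] / [6, 7]
Final shape: (4, 2, 2).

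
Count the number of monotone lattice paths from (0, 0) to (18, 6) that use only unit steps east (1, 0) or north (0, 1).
Number of paths = 134596

A monotone lattice path from (0, 0) to (18, 6) consists of 18 east steps and 6 north steps in some order, so it is determined by which 18 of the 24 steps are east. The count is C(24, 18) = 134596.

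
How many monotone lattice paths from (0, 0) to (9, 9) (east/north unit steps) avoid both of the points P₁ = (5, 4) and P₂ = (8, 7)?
Number of paths = 20999

Inclusion–exclusion. Total paths: C(18, 9) = 48620. Through P₁: C(9, 5)·C(9, 4) = 15876. Through P₂: C(15, 8)·C(3, 1) = 19305. Since P₁ is strictly southwest of P₂, a monotone path through both must visit P₁ then P₂; paths through both = C(9, 5)·C(6, 3)·C(3, 1) = 7560. Avoid both = 48620 − 15876 − 19305 + 7560 = 20999.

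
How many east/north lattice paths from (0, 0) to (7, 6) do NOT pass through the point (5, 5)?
Number of paths = 960

Total paths from (0, 0) to (7, 6): C(13, 7) = 1716. Paths through (5, 5): (paths (0, 0) → (5, 5)) × (paths (5, 5) → (7, 6)) = C(10, 5) · C(3, 2) = 252 · 3 = 756. Avoidance count = 1716 − 756 = 960.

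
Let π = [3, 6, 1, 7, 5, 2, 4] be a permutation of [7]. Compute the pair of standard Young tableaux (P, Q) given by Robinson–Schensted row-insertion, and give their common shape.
P = [1, 2, 4] / [3, 5, 7] / [6];  Q = [1, 2, 4] / [3, 5, 7] / [6];  common shape = (3, 3, 1)

Row-insert the values π_1, π_2, … into P one at a time, bumping the leftmost entry strictly greater than the inserted value down to the next row. The recording tableau Q records, in position (i, j), the step at which that cell was added to P.
  Insert 3 (step 1): P = [3];  Q = [1]
  Insert 6 (step 2): P = [3, 6];  Q = [1, 2]
  Insert 1 (step 3): P = [1, 6] / [3];  Q = [1, 2] / [3]
  Insert 7 (step 4): P = [1, 6, 7] / [3];  Q = [1, 2, 4] / [3]
  Insert 5 (step 5): P = [1, 5, 7] / [3, 6];  Q = [1, 2, 4] / [3, 5]
  Insert 2 (step 6): P = [1, 2, 7] / [3, 5] / [6];  Q = [1, 2, 4] / [3, 5] / [6]
  Insert 4 (step 7): P = [1, 2, 4] / [3, 5, 7] / [6];  Q = [1, 2, 4] / [3, 5, 7] / [6]
Final shape: (3, 3, 1).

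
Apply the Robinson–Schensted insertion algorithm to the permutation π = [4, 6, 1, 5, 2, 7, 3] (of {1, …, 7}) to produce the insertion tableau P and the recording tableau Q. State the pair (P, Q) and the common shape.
P = [1, 2, 3] / [4, 5, 7] / [6];  Q = [1, 2, 6] / [3, 4, 7] / [5];  common shape = (3, 3, 1)

Row-insert the values π_1, π_2, … into P one at a time, bumping the leftmost entry strictly greater than the inserted value down to the next row. The recording tableau Q records, in position (i, j), the step at which that cell was added to P.
  Insert 4 (step 1): P = [4];  Q = [1]
  Insert 6 (step 2): P = [4, 6];  Q = [1, 2]
  Insert 1 (step 3): P = [1, 6] / [4];  Q = [1, 2] / [3]
  Insert 5 (step 4): P = [1, 5] / [4, 6];  Q = [1, 2] / [3, 4]
  Insert 2 (step 5): P = [1, 2] / [4, 5] / [6];  Q = [1, 2] / [3, 4] / [5]
  Insert 7 (step 6): P = [1, 2, 7] / [4, 5] / [6];  Q = [1, 2, 6] / [3, 4] / [5]
  Insert 3 (step 7): P = [1, 2, 3] / [4, 5, 7] / [6];  Q = [1, 2, 6] / [3, 4, 7] / [5]
Final shape: (3, 3, 1).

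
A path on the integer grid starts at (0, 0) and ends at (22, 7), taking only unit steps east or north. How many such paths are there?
Number of paths = 1560780

A monotone lattice path from (0, 0) to (22, 7) consists of 22 east steps and 7 north steps in some order, so it is determined by which 22 of the 29 steps are east. The count is C(29, 22) = 1560780.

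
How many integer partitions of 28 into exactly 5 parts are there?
p(28, 5 parts) = 291

Partitions of n into exactly k parts are in bijection with partitions of n − k into at most k parts (subtract 1 from each part). So p(28, exactly 5) = p(23, parts ≤ 5). Computing via the recurrence p(m, j) = p(m, j−1) + p(m−j, j) gives 291.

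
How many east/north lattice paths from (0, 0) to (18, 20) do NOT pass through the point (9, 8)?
Number of paths = 26432562310

Total paths from (0, 0) to (18, 20): C(38, 18) = 33578000610. Paths through (9, 8): (paths (0, 0) → (9, 8)) × (paths (9, 8) → (18, 20)) = C(17, 9) · C(21, 9) = 24310 · 293930 = 7145438300. Avoidance count = 33578000610 − 7145438300 = 26432562310.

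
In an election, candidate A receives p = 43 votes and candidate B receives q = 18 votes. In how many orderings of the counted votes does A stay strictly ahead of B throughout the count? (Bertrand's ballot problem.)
Strict-lead orderings = 537807887058750

Total orderings of the 61 votes with 43 for A: C(61, 43) = 1312251244423350. By the Bertrand ballot formula (Cycle Lemma / reflection principle), the number of orderings in which A is strictly ahead of B throughout is (p − q)/(p + q) · C(p + q, p) = (43 − 18)/(43 + 18) · 1312251244423350 = 537807887058750.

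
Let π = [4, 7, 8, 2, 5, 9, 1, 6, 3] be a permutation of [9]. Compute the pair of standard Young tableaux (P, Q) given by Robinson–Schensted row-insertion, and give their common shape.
P = [1, 3, 6, 9] / [2, 5, 8] / [4, 7];  Q = [1, 2, 3, 6] / [4, 5, 8] / [7, 9];  common shape = (4, 3, 2)

Row-insert the values π_1, π_2, … into P one at a time, bumping the leftmost entry strictly greater than the inserted value down to the next row. The recording tableau Q records, in position (i, j), the step at which that cell was added to P.
  Insert 4 (step 1): P = [4];  Q = [1]
  Insert 7 (step 2): P = [4, 7];  Q = [1, 2]
  Insert 8 (step 3): P = [4, 7, 8];  Q = [1, 2, 3]
  Insert 2 (step 4): P = [2, 7, 8] / [4];  Q = [1, 2, 3] / [4]
  Insert 5 (step 5): P = [2, 5, 8] / [4, 7];  Q = [1, 2, 3] / [4, 5]
  Insert 9 (step 6): P = [2, 5, 8, 9] / [4, 7];  Q = [1, 2, 3, 6] / [4, 5]
  Insert 1 (step 7): P = [1, 5, 8, 9] / [2, 7] / [4];  Q = [1, 2, 3, 6] / [4, 5] / [7]
  Insert 6 (step 8): P = [1, 5, 6, 9] / [2, 7, 8] / [4];  Q = [1, 2, 3, 6] / [4, 5, 8] / [7]
  Insert 3 (step 9): P = [1, 3, 6, 9] / [2, 5, 8] / [4, 7];  Q = [1, 2, 3, 6] / [4, 5, 8] / [7, 9]
Final shape: (4, 3, 2).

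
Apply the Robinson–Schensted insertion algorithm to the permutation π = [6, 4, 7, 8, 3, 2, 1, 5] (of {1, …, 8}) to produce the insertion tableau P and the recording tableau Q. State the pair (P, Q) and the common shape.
P = [1, 5, 8] / [2, 7] / [3] / [4] / [6];  Q = [1, 3, 4] / [2, 8] / [5] / [6] / [7];  common shape = (3, 2, 1, 1, 1)

Row-insert the values π_1, π_2, … into P one at a time, bumping the leftmost entry strictly greater than the inserted value down to the next row. The recording tableau Q records, in position (i, j), the step at which that cell was added to P.
  Insert 6 (step 1): P = [6];  Q = [1]
  Insert 4 (step 2): P = [4] / [6];  Q = [1] / [2]
  Insert 7 (step 3): P = [4, 7] / [6];  Q = [1, 3] / [2]
  Insert 8 (step 4): P = [4, 7, 8] / [6];  Q = [1, 3, 4] / [2]
  Insert 3 (step 5): P = [3, 7, 8] / [4] / [6];  Q = [1, 3, 4] / [2] / [5]
  Insert 2 (step 6): P = [2, 7, 8] / [3] / [4] / [6];  Q = [1, 3, 4] / [2] / [5] / [6]
  Insert 1 (step 7): P = [1, 7, 8] / [2] / [3] / [4] / [6];  Q = [1, 3, 4] / [2] / [5] / [6] / [7]
  Insert 5 (step 8): P = [1, 5, 8] / [2, 7] / [3] / [4] / [6];  Q = [1, 3, 4] / [2, 8] / [5] / [6] / [7]
Final shape: (3, 2, 1, 1, 1).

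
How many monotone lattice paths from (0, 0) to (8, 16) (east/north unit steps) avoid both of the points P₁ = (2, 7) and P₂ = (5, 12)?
Number of paths = 409271

Inclusion–exclusion. Total paths: C(24, 8) = 735471. Through P₁: C(9, 2)·C(15, 6) = 180180. Through P₂: C(17, 5)·C(7, 3) = 216580. Since P₁ is strictly southwest of P₂, a monotone path through both must visit P₁ then P₂; paths through both = C(9, 2)·C(8, 3)·C(7, 3) = 70560. Avoid both = 735471 − 180180 − 216580 + 70560 = 409271.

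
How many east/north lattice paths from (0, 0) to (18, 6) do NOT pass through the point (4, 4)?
Number of paths = 126196

Total paths from (0, 0) to (18, 6): C(24, 18) = 134596. Paths through (4, 4): (paths (0, 0) → (4, 4)) × (paths (4, 4) → (18, 6)) = C(8, 4) · C(16, 14) = 70 · 120 = 8400. Avoidance count = 134596 − 8400 = 126196.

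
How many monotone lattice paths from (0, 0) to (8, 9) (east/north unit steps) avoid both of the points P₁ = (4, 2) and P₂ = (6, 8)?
Number of paths = 11611

Inclusion–exclusion. Total paths: C(17, 8) = 24310. Through P₁: C(6, 4)·C(11, 4) = 4950. Through P₂: C(14, 6)·C(3, 2) = 9009. Since P₁ is strictly southwest of P₂, a monotone path through both must visit P₁ then P₂; paths through both = C(6, 4)·C(8, 2)·C(3, 2) = 1260. Avoid both = 24310 − 4950 − 9009 + 1260 = 11611.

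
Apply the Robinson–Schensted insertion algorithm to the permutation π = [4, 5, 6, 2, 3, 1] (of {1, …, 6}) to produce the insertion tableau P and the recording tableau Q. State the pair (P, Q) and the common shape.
P = [1, 3, 6] / [2, 5] / [4];  Q = [1, 2, 3] / [4, 5] / [6];  common shape = (3, 2, 1)

Row-insert the values π_1, π_2, … into P one at a time, bumping the leftmost entry strictly greater than the inserted value down to the next row. The recording tableau Q records, in position (i, j), the step at which that cell was added to P.
  Insert 4 (step 1): P = [4];  Q = [1]
  Insert 5 (step 2): P = [4, 5];  Q = [1, 2]
  Insert 6 (step 3): P = [4, 5, 6];  Q = [1, 2, 3]
  Insert 2 (step 4): P = [2, 5, 6] / [4];  Q = [1, 2, 3] / [4]
  Insert 3 (step 5): P = [2, 3, 6] / [4, 5];  Q = [1, 2, 3] / [4, 5]
  Insert 1 (step 6): P = [1, 3, 6] / [2, 5] / [4];  Q = [1, 2, 3] / [4, 5] / [6]
Final shape: (3, 2, 1).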